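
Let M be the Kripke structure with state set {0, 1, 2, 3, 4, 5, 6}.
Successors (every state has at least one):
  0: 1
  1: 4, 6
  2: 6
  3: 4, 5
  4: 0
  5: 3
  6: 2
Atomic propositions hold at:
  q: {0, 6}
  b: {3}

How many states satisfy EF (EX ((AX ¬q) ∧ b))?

Sat(¬q) = {1, 2, 3, 4, 5}
Sat(AX ¬q) = {s : every successor in {1, 2, 3, 4, 5}} = {0, 3, 5, 6}
Sat((AX ¬q) ∧ b) = {3}
Sat(EX ((AX ¬q) ∧ b)) = {s : some successor in {3}} = {5}
EF (EX ((AX ¬q) ∧ b)): least fixpoint, start Z0 = {5}, add states with some successor in Z. Z1 = {3, 5}; fixed.
Sat(EF (EX ((AX ¬q) ∧ b))) = {3, 5}
|Sat(EF (EX ((AX ¬q) ∧ b)))| = |{3, 5}| = 2.

2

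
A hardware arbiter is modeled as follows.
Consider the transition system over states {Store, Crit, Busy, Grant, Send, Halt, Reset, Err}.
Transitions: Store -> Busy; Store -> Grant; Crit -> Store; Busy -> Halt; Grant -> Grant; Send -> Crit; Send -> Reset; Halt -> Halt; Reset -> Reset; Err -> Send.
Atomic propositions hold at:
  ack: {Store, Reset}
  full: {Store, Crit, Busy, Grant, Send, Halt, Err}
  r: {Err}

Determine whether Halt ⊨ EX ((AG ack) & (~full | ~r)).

AG ack: greatest fixpoint, start Z0 = {Store, Reset}, keep only states in Sat with every successor in Z. Z1 = {Reset}; fixed.
Sat(AG ack) = {Reset}
Sat(~full) = {Reset}
Sat(~r) = {Store, Crit, Busy, Grant, Send, Halt, Reset}
Sat(~full | ~r) = {Store, Crit, Busy, Grant, Send, Halt, Reset}
Sat((AG ack) & (~full | ~r)) = {Reset}
Sat(EX ((AG ack) & (~full | ~r))) = {s : some successor in {Reset}} = {Send, Reset}
Halt ∉ Sat(EX ((AG ack) & (~full | ~r))) = {Send, Reset}, so the formula does not hold at Halt.

No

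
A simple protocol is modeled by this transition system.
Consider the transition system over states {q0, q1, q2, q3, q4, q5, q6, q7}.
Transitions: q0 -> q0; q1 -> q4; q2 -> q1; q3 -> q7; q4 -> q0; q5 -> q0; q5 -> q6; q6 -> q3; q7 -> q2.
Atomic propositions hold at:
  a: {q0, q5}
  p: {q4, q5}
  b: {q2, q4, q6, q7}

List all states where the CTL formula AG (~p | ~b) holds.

{q0}

Sat(~p) = {q0, q1, q2, q3, q6, q7}
Sat(~b) = {q0, q1, q3, q5}
Sat(~p | ~b) = {q0, q1, q2, q3, q5, q6, q7}
AG (~p | ~b): greatest fixpoint, start Z0 = {q0, q1, q2, q3, q5, q6, q7}, keep only states in Sat with every successor in Z. Z1 = {q0, q2, q3, q5, q6, q7}; Z2 = {q0, q3, q5, q6, q7}; Z3 = {q0, q3, q5, q6}; Z4 = {q0, q5, q6}; Z5 = {q0, q5}; Z6 = {q0}; fixed.
Sat(AG (~p | ~b)) = {q0}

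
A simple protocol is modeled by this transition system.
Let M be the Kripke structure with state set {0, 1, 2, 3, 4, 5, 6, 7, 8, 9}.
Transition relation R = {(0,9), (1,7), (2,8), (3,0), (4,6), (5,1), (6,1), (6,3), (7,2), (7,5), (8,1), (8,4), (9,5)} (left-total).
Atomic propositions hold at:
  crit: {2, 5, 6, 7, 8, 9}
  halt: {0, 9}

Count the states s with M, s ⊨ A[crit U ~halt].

9

Sat(~halt) = {1, 2, 3, 4, 5, 6, 7, 8}
A[crit U ~halt]: least fixpoint, start Z0 = Sat(~halt) = {1, 2, 3, 4, 5, 6, 7, 8}, add states in Sat(crit) with every successor in Z. Z1 = {1, 2, 3, 4, 5, 6, 7, 8, 9}; fixed.
Sat(A[crit U ~halt]) = {1, 2, 3, 4, 5, 6, 7, 8, 9}
|Sat(A[crit U ~halt])| = |{1, 2, 3, 4, 5, 6, 7, 8, 9}| = 9.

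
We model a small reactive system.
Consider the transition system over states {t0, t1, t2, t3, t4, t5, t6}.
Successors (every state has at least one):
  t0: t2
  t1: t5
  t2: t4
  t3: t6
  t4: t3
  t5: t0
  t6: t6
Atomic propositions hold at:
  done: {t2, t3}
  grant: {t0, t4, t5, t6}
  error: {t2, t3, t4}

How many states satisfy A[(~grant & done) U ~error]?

5

Sat(~grant) = {t1, t2, t3}
Sat(~grant & done) = {t2, t3}
Sat(~error) = {t0, t1, t5, t6}
A[(~grant & done) U ~error]: least fixpoint, start Z0 = Sat(~error) = {t0, t1, t5, t6}, add states in Sat(~grant & done) with every successor in Z. Z1 = {t0, t1, t3, t5, t6}; fixed.
Sat(A[(~grant & done) U ~error]) = {t0, t1, t3, t5, t6}
|Sat(A[(~grant & done) U ~error])| = |{t0, t1, t3, t5, t6}| = 5.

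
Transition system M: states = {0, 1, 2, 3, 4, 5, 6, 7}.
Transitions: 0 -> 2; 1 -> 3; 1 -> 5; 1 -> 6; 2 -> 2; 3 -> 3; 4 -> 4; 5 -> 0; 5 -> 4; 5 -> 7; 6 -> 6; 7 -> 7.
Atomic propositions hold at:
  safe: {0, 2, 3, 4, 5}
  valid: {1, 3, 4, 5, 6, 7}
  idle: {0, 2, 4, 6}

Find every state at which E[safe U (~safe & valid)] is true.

Sat(~safe) = {1, 6, 7}
Sat(~safe & valid) = {1, 6, 7}
E[safe U (~safe & valid)]: least fixpoint, start Z0 = Sat((~safe & valid)) = {1, 6, 7}, add states in Sat(safe) with some successor in Z. Z1 = {1, 5, 6, 7}; fixed.
Sat(E[safe U (~safe & valid)]) = {1, 5, 6, 7}

{1, 5, 6, 7}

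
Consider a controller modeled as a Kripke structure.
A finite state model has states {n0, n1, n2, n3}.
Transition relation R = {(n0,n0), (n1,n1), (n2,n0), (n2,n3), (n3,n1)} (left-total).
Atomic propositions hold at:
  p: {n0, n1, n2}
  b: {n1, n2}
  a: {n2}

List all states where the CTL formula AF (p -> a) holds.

Sat(p -> a) = {n2, n3}
AF (p -> a): least fixpoint, start Z0 = {n2, n3}, add states with every successor in Z. Already a fixed point.
Sat(AF (p -> a)) = {n2, n3}

{n2, n3}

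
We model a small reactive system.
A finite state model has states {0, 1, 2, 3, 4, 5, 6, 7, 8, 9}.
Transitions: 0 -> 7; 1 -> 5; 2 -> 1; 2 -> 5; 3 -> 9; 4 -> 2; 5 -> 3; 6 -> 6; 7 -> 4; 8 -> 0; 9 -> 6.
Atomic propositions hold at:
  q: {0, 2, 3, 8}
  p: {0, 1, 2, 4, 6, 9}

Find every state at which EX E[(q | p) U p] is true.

{2, 3, 4, 5, 6, 7, 8, 9}

Sat(q | p) = {0, 1, 2, 3, 4, 6, 8, 9}
E[(q | p) U p]: least fixpoint, start Z0 = Sat(p) = {0, 1, 2, 4, 6, 9}, add states in Sat(q | p) with some successor in Z. Z1 = {0, 1, 2, 3, 4, 6, 8, 9}; fixed.
Sat(E[(q | p) U p]) = {0, 1, 2, 3, 4, 6, 8, 9}
Sat(EX E[(q | p) U p]) = {s : some successor in {0, 1, 2, 3, 4, 6, 8, 9}} = {2, 3, 4, 5, 6, 7, 8, 9}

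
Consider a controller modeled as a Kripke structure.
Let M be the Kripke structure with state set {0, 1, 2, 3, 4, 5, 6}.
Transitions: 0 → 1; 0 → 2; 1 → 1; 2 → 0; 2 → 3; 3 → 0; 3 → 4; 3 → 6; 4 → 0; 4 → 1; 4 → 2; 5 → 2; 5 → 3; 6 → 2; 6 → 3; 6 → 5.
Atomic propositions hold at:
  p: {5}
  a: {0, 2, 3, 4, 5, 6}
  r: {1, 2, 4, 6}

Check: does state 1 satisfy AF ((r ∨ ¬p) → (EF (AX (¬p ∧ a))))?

No

Sat(¬p) = {0, 1, 2, 3, 4, 6}
Sat(r ∨ ¬p) = {0, 1, 2, 3, 4, 6}
Sat(¬p ∧ a) = {0, 2, 3, 4, 6}
Sat(AX (¬p ∧ a)) = {s : every successor in {0, 2, 3, 4, 6}} = {2, 3, 5}
EF (AX (¬p ∧ a)): least fixpoint, start Z0 = {2, 3, 5}, add states with some successor in Z. Z1 = {0, 2, 3, 4, 5, 6}; fixed.
Sat(EF (AX (¬p ∧ a))) = {0, 2, 3, 4, 5, 6}
Sat((r ∨ ¬p) → (EF (AX (¬p ∧ a)))) = {0, 2, 3, 4, 5, 6}
AF ((r ∨ ¬p) → (EF (AX (¬p ∧ a)))): least fixpoint, start Z0 = {0, 2, 3, 4, 5, 6}, add states with every successor in Z. Already a fixed point.
Sat(AF ((r ∨ ¬p) → (EF (AX (¬p ∧ a))))) = {0, 2, 3, 4, 5, 6}
1 ∉ Sat(AF ((r ∨ ¬p) → (EF (AX (¬p ∧ a))))) = {0, 2, 3, 4, 5, 6}, so the formula does not hold at 1.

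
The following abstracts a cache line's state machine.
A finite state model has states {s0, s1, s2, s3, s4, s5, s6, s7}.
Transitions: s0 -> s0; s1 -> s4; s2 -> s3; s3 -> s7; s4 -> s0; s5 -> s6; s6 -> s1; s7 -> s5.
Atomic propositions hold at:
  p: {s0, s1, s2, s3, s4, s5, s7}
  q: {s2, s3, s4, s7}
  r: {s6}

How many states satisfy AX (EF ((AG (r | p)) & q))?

6

Sat(r | p) = {s0, s1, s2, s3, s4, s5, s6, s7}
AG (r | p): greatest fixpoint, start Z0 = {s0, s1, s2, s3, s4, s5, s6, s7}, keep only states in Sat with every successor in Z. Already a fixed point.
Sat(AG (r | p)) = {s0, s1, s2, s3, s4, s5, s6, s7}
Sat((AG (r | p)) & q) = {s2, s3, s4, s7}
EF ((AG (r | p)) & q): least fixpoint, start Z0 = {s2, s3, s4, s7}, add states with some successor in Z. Z1 = {s1, s2, s3, s4, s7}; Z2 = {s1, s2, s3, s4, s6, s7}; Z3 = {s1, s2, s3, s4, s5, s6, s7}; fixed.
Sat(EF ((AG (r | p)) & q)) = {s1, s2, s3, s4, s5, s6, s7}
Sat(AX (EF ((AG (r | p)) & q))) = {s : every successor in {s1, s2, s3, s4, s5, s6, s7}} = {s1, s2, s3, s5, s6, s7}
|Sat(AX (EF ((AG (r | p)) & q)))| = |{s1, s2, s3, s5, s6, s7}| = 6.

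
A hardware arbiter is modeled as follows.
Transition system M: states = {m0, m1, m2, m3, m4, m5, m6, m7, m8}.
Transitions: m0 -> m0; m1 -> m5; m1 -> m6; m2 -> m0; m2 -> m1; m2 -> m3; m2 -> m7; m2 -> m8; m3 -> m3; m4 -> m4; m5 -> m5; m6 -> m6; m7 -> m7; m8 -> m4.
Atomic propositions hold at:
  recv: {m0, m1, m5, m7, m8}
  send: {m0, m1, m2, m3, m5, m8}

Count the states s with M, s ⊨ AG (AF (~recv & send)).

1

Sat(~recv) = {m2, m3, m4, m6}
Sat(~recv & send) = {m2, m3}
AF (~recv & send): least fixpoint, start Z0 = {m2, m3}, add states with every successor in Z. Already a fixed point.
Sat(AF (~recv & send)) = {m2, m3}
AG (AF (~recv & send)): greatest fixpoint, start Z0 = {m2, m3}, keep only states in Sat with every successor in Z. Z1 = {m3}; fixed.
Sat(AG (AF (~recv & send))) = {m3}
|Sat(AG (AF (~recv & send)))| = |{m3}| = 1.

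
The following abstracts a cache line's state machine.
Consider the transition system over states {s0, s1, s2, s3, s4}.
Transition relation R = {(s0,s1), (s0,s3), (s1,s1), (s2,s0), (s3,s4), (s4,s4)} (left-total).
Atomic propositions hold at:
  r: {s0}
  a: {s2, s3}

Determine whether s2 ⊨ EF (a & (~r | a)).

Sat(~r) = {s1, s2, s3, s4}
Sat(~r | a) = {s1, s2, s3, s4}
Sat(a & (~r | a)) = {s2, s3}
EF (a & (~r | a)): least fixpoint, start Z0 = {s2, s3}, add states with some successor in Z. Z1 = {s0, s2, s3}; fixed.
Sat(EF (a & (~r | a))) = {s0, s2, s3}
s2 ∈ Sat(EF (a & (~r | a))) = {s0, s2, s3}, so the formula holds at s2.

Yes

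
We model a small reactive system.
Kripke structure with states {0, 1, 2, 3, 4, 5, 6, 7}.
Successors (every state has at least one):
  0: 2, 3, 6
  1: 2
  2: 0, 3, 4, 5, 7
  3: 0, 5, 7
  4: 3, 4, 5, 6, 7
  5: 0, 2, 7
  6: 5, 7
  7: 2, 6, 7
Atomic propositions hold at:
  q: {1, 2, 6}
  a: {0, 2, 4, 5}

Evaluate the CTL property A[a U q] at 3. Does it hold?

No

A[a U q]: least fixpoint, start Z0 = Sat(q) = {1, 2, 6}, add states in Sat(a) with every successor in Z. Already a fixed point.
Sat(A[a U q]) = {1, 2, 6}
3 ∉ Sat(A[a U q]) = {1, 2, 6}, so the formula does not hold at 3.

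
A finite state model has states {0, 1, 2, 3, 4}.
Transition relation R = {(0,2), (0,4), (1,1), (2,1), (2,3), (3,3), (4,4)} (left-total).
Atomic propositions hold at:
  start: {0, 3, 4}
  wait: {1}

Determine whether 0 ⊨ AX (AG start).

AG start: greatest fixpoint, start Z0 = {0, 3, 4}, keep only states in Sat with every successor in Z. Z1 = {3, 4}; fixed.
Sat(AG start) = {3, 4}
Sat(AX (AG start)) = {s : every successor in {3, 4}} = {3, 4}
0 ∉ Sat(AX (AG start)) = {3, 4}, so the formula does not hold at 0.

No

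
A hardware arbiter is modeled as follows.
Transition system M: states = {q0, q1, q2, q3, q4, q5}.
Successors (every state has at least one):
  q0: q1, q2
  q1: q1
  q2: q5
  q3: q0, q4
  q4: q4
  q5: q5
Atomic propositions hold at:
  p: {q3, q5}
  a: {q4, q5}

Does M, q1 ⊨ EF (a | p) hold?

Sat(a | p) = {q3, q4, q5}
EF (a | p): least fixpoint, start Z0 = {q3, q4, q5}, add states with some successor in Z. Z1 = {q2, q3, q4, q5}; Z2 = {q0, q2, q3, q4, q5}; fixed.
Sat(EF (a | p)) = {q0, q2, q3, q4, q5}
q1 ∉ Sat(EF (a | p)) = {q0, q2, q3, q4, q5}, so the formula does not hold at q1.

No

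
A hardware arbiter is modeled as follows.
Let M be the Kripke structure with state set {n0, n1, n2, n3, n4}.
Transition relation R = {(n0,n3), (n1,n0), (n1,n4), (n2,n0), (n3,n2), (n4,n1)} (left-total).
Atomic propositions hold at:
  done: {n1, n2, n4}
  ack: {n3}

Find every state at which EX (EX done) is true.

{n0, n1, n4}

Sat(EX done) = {s : some successor in {n1, n2, n4}} = {n1, n3, n4}
Sat(EX (EX done)) = {s : some successor in {n1, n3, n4}} = {n0, n1, n4}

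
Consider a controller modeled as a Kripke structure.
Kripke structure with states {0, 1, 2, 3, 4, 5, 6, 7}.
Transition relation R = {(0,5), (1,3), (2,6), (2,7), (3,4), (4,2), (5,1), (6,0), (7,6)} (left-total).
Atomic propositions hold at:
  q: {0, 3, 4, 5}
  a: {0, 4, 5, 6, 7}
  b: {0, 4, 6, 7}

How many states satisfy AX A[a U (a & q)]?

5

Sat(a & q) = {0, 4, 5}
A[a U (a & q)]: least fixpoint, start Z0 = Sat((a & q)) = {0, 4, 5}, add states in Sat(a) with every successor in Z. Z1 = {0, 4, 5, 6}; Z2 = {0, 4, 5, 6, 7}; fixed.
Sat(A[a U (a & q)]) = {0, 4, 5, 6, 7}
Sat(AX A[a U (a & q)]) = {s : every successor in {0, 4, 5, 6, 7}} = {0, 2, 3, 6, 7}
|Sat(AX A[a U (a & q)])| = |{0, 2, 3, 6, 7}| = 5.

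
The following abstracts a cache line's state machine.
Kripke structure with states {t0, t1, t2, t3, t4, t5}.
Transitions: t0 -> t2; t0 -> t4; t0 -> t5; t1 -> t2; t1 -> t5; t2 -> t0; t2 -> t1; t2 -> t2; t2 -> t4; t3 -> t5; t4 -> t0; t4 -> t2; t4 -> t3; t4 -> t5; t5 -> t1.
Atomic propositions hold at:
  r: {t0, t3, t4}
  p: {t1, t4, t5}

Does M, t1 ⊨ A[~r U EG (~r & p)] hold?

Yes

Sat(~r) = {t1, t2, t5}
Sat(~r & p) = {t1, t5}
EG (~r & p): greatest fixpoint, start Z0 = {t1, t5}, keep only states in Sat with some successor in Z. Already a fixed point.
Sat(EG (~r & p)) = {t1, t5}
A[~r U EG (~r & p)]: least fixpoint, start Z0 = Sat(EG (~r & p)) = {t1, t5}, add states in Sat(~r) with every successor in Z. Already a fixed point.
Sat(A[~r U EG (~r & p)]) = {t1, t5}
t1 ∈ Sat(A[~r U EG (~r & p)]) = {t1, t5}, so the formula holds at t1.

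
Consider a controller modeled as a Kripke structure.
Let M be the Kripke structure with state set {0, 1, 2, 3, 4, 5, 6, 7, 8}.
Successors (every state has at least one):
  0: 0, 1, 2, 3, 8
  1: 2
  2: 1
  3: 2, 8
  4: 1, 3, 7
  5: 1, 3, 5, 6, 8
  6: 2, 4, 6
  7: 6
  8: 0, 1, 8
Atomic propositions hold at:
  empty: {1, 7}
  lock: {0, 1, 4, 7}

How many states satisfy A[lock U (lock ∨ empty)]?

4

Sat(lock ∨ empty) = {0, 1, 4, 7}
A[lock U (lock ∨ empty)]: least fixpoint, start Z0 = Sat((lock ∨ empty)) = {0, 1, 4, 7}, add states in Sat(lock) with every successor in Z. Already a fixed point.
Sat(A[lock U (lock ∨ empty)]) = {0, 1, 4, 7}
|Sat(A[lock U (lock ∨ empty)])| = |{0, 1, 4, 7}| = 4.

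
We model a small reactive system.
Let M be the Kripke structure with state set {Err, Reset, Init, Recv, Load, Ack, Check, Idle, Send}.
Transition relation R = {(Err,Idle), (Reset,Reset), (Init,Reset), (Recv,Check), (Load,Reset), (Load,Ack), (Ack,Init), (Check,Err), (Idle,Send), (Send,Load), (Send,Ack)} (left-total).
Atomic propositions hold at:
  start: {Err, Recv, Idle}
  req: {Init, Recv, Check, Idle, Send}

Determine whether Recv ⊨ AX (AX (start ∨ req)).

Yes

Sat(start ∨ req) = {Err, Init, Recv, Check, Idle, Send}
Sat(AX (start ∨ req)) = {s : every successor in {Err, Init, Recv, Check, Idle, Send}} = {Err, Recv, Ack, Check, Idle}
Sat(AX (AX (start ∨ req))) = {s : every successor in {Err, Recv, Ack, Check, Idle}} = {Err, Recv, Check}
Recv ∈ Sat(AX (AX (start ∨ req))) = {Err, Recv, Check}, so the formula holds at Recv.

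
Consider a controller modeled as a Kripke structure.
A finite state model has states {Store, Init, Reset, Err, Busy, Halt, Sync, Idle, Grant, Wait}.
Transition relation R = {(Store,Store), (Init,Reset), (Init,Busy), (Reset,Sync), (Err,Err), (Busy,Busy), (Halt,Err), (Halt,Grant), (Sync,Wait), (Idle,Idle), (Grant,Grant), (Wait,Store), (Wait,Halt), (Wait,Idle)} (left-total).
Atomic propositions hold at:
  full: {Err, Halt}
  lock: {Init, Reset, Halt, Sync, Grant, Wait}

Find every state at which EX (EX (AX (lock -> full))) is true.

Sat(lock -> full) = {Store, Err, Busy, Halt, Idle}
Sat(AX (lock -> full)) = {s : every successor in {Store, Err, Busy, Halt, Idle}} = {Store, Err, Busy, Idle, Wait}
Sat(EX (AX (lock -> full))) = {s : some successor in {Store, Err, Busy, Idle, Wait}} = {Store, Init, Err, Busy, Halt, Sync, Idle, Wait}
Sat(EX (EX (AX (lock -> full)))) = {s : some successor in {Store, Init, Err, Busy, Halt, Sync, Idle, Wait}} = {Store, Init, Reset, Err, Busy, Halt, Sync, Idle, Wait}

{Store, Init, Reset, Err, Busy, Halt, Sync, Idle, Wait}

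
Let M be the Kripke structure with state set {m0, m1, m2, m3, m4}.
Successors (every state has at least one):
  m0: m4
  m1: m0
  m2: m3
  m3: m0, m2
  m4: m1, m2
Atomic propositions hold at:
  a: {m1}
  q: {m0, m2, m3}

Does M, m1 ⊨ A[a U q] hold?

A[a U q]: least fixpoint, start Z0 = Sat(q) = {m0, m2, m3}, add states in Sat(a) with every successor in Z. Z1 = {m0, m1, m2, m3}; fixed.
Sat(A[a U q]) = {m0, m1, m2, m3}
m1 ∈ Sat(A[a U q]) = {m0, m1, m2, m3}, so the formula holds at m1.

Yes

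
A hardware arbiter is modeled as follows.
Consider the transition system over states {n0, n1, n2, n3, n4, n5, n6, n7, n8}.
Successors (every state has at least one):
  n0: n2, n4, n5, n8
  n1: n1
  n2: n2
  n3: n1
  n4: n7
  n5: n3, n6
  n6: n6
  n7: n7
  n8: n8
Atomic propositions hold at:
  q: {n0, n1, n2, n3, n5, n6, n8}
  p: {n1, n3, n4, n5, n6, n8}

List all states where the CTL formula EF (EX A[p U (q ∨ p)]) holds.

Sat(q ∨ p) = {n0, n1, n2, n3, n4, n5, n6, n8}
A[p U (q ∨ p)]: least fixpoint, start Z0 = Sat((q ∨ p)) = {n0, n1, n2, n3, n4, n5, n6, n8}, add states in Sat(p) with every successor in Z. Already a fixed point.
Sat(A[p U (q ∨ p)]) = {n0, n1, n2, n3, n4, n5, n6, n8}
Sat(EX A[p U (q ∨ p)]) = {s : some successor in {n0, n1, n2, n3, n4, n5, n6, n8}} = {n0, n1, n2, n3, n5, n6, n8}
EF (EX A[p U (q ∨ p)]): least fixpoint, start Z0 = {n0, n1, n2, n3, n5, n6, n8}, add states with some successor in Z. Already a fixed point.
Sat(EF (EX A[p U (q ∨ p)])) = {n0, n1, n2, n3, n5, n6, n8}

{n0, n1, n2, n3, n5, n6, n8}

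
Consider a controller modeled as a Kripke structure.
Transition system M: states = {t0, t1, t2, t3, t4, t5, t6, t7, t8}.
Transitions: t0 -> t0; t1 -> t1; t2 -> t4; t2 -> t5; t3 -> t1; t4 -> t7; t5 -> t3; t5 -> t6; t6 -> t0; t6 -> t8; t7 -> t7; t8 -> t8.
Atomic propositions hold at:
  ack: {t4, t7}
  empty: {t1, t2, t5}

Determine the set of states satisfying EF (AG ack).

{t2, t4, t7}

AG ack: greatest fixpoint, start Z0 = {t4, t7}, keep only states in Sat with every successor in Z. Already a fixed point.
Sat(AG ack) = {t4, t7}
EF (AG ack): least fixpoint, start Z0 = {t4, t7}, add states with some successor in Z. Z1 = {t2, t4, t7}; fixed.
Sat(EF (AG ack)) = {t2, t4, t7}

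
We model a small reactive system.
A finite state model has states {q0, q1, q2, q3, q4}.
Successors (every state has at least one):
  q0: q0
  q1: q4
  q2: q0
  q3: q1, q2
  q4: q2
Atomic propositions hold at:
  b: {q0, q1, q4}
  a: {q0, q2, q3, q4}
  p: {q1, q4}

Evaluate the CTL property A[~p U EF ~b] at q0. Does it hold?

No

Sat(~p) = {q0, q2, q3}
Sat(~b) = {q2, q3}
EF ~b: least fixpoint, start Z0 = {q2, q3}, add states with some successor in Z. Z1 = {q2, q3, q4}; Z2 = {q1, q2, q3, q4}; fixed.
Sat(EF ~b) = {q1, q2, q3, q4}
A[~p U EF ~b]: least fixpoint, start Z0 = Sat(EF ~b) = {q1, q2, q3, q4}, add states in Sat(~p) with every successor in Z. Already a fixed point.
Sat(A[~p U EF ~b]) = {q1, q2, q3, q4}
q0 ∉ Sat(A[~p U EF ~b]) = {q1, q2, q3, q4}, so the formula does not hold at q0.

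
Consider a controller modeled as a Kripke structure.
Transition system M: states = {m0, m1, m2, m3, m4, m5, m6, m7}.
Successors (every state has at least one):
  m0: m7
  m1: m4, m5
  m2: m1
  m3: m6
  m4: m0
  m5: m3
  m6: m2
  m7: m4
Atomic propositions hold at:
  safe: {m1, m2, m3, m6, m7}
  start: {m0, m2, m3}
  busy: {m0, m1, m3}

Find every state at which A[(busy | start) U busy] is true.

Sat(busy | start) = {m0, m1, m2, m3}
A[(busy | start) U busy]: least fixpoint, start Z0 = Sat(busy) = {m0, m1, m3}, add states in Sat(busy | start) with every successor in Z. Z1 = {m0, m1, m2, m3}; fixed.
Sat(A[(busy | start) U busy]) = {m0, m1, m2, m3}

{m0, m1, m2, m3}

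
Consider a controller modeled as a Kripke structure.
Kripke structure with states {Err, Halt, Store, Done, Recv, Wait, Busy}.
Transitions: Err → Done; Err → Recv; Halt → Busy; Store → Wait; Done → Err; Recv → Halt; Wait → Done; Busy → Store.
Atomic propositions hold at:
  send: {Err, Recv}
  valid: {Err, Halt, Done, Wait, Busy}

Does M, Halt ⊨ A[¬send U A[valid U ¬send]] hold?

Yes

Sat(¬send) = {Halt, Store, Done, Wait, Busy}
A[valid U ¬send]: least fixpoint, start Z0 = Sat(¬send) = {Halt, Store, Done, Wait, Busy}, add states in Sat(valid) with every successor in Z. Already a fixed point.
Sat(A[valid U ¬send]) = {Halt, Store, Done, Wait, Busy}
A[¬send U A[valid U ¬send]]: least fixpoint, start Z0 = Sat(A[valid U ¬send]) = {Halt, Store, Done, Wait, Busy}, add states in Sat(¬send) with every successor in Z. Already a fixed point.
Sat(A[¬send U A[valid U ¬send]]) = {Halt, Store, Done, Wait, Busy}
Halt ∈ Sat(A[¬send U A[valid U ¬send]]) = {Halt, Store, Done, Wait, Busy}, so the formula holds at Halt.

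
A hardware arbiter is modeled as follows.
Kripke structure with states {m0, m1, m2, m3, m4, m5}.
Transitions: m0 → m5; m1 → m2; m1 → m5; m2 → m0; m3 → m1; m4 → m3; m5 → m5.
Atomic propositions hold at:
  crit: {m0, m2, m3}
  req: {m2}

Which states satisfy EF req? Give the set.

EF req: least fixpoint, start Z0 = {m2}, add states with some successor in Z. Z1 = {m1, m2}; Z2 = {m1, m2, m3}; Z3 = {m1, m2, m3, m4}; fixed.
Sat(EF req) = {m1, m2, m3, m4}

{m1, m2, m3, m4}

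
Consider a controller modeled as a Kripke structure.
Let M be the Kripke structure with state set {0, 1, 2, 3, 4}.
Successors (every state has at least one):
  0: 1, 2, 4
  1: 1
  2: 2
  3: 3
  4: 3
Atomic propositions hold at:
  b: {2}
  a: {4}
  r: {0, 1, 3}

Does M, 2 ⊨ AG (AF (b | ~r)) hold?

Sat(~r) = {2, 4}
Sat(b | ~r) = {2, 4}
AF (b | ~r): least fixpoint, start Z0 = {2, 4}, add states with every successor in Z. Already a fixed point.
Sat(AF (b | ~r)) = {2, 4}
AG (AF (b | ~r)): greatest fixpoint, start Z0 = {2, 4}, keep only states in Sat with every successor in Z. Z1 = {2}; fixed.
Sat(AG (AF (b | ~r))) = {2}
2 ∈ Sat(AG (AF (b | ~r))) = {2}, so the formula holds at 2.

Yes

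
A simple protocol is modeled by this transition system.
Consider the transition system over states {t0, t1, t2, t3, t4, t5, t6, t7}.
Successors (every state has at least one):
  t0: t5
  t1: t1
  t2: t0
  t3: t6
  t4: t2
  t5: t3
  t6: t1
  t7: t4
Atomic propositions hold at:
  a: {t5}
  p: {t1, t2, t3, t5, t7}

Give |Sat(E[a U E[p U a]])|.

E[p U a]: least fixpoint, start Z0 = Sat(a) = {t5}, add states in Sat(p) with some successor in Z. Already a fixed point.
Sat(E[p U a]) = {t5}
E[a U E[p U a]]: least fixpoint, start Z0 = Sat(E[p U a]) = {t5}, add states in Sat(a) with some successor in Z. Already a fixed point.
Sat(E[a U E[p U a]]) = {t5}
|Sat(E[a U E[p U a]])| = |{t5}| = 1.

1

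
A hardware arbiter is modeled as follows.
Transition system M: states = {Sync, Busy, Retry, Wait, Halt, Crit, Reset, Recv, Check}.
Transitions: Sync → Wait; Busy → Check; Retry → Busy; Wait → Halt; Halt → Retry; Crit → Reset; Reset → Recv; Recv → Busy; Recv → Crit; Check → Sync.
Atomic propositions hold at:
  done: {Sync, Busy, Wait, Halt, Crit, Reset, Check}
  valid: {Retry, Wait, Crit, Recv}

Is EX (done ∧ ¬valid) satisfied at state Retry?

Sat(¬valid) = {Sync, Busy, Halt, Reset, Check}
Sat(done ∧ ¬valid) = {Sync, Busy, Halt, Reset, Check}
Sat(EX (done ∧ ¬valid)) = {s : some successor in {Sync, Busy, Halt, Reset, Check}} = {Busy, Retry, Wait, Crit, Recv, Check}
Retry ∈ Sat(EX (done ∧ ¬valid)) = {Busy, Retry, Wait, Crit, Recv, Check}, so the formula holds at Retry.

Yes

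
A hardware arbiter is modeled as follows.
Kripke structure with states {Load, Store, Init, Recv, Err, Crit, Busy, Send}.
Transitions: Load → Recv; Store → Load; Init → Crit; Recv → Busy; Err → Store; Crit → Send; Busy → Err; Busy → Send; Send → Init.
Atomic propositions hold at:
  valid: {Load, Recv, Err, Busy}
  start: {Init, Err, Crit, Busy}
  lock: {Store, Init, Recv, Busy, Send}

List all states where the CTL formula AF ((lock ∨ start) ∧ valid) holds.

{Load, Store, Recv, Err, Busy}

Sat(lock ∨ start) = {Store, Init, Recv, Err, Crit, Busy, Send}
Sat((lock ∨ start) ∧ valid) = {Recv, Err, Busy}
AF ((lock ∨ start) ∧ valid): least fixpoint, start Z0 = {Recv, Err, Busy}, add states with every successor in Z. Z1 = {Load, Recv, Err, Busy}; Z2 = {Load, Store, Recv, Err, Busy}; fixed.
Sat(AF ((lock ∨ start) ∧ valid)) = {Load, Store, Recv, Err, Busy}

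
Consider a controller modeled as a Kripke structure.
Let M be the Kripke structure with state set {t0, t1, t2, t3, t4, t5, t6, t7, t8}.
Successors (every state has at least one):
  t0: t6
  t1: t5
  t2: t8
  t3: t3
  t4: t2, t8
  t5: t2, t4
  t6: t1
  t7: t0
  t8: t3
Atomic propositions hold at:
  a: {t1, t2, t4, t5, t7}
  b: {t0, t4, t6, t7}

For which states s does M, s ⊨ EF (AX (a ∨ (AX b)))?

Sat(AX b) = {s : every successor in {t0, t4, t6, t7}} = {t0, t7}
Sat(a ∨ (AX b)) = {t0, t1, t2, t4, t5, t7}
Sat(AX (a ∨ (AX b))) = {s : every successor in {t0, t1, t2, t4, t5, t7}} = {t1, t5, t6, t7}
EF (AX (a ∨ (AX b))): least fixpoint, start Z0 = {t1, t5, t6, t7}, add states with some successor in Z. Z1 = {t0, t1, t5, t6, t7}; fixed.
Sat(EF (AX (a ∨ (AX b)))) = {t0, t1, t5, t6, t7}

{t0, t1, t5, t6, t7}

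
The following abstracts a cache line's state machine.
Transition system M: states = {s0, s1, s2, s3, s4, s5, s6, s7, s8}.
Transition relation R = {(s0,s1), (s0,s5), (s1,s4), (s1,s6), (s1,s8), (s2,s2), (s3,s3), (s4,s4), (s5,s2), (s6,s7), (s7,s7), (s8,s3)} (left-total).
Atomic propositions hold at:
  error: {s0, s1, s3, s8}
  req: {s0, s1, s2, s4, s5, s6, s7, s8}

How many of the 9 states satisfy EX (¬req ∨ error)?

4

Sat(¬req) = {s3}
Sat(¬req ∨ error) = {s0, s1, s3, s8}
Sat(EX (¬req ∨ error)) = {s : some successor in {s0, s1, s3, s8}} = {s0, s1, s3, s8}
|Sat(EX (¬req ∨ error))| = |{s0, s1, s3, s8}| = 4.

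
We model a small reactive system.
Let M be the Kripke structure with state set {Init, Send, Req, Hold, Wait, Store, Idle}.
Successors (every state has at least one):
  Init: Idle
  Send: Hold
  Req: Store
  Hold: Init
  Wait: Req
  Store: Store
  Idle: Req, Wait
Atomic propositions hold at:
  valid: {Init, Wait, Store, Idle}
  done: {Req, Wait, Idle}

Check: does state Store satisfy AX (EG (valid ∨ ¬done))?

Yes

Sat(¬done) = {Init, Send, Hold, Store}
Sat(valid ∨ ¬done) = {Init, Send, Hold, Wait, Store, Idle}
EG (valid ∨ ¬done): greatest fixpoint, start Z0 = {Init, Send, Hold, Wait, Store, Idle}, keep only states in Sat with some successor in Z. Z1 = {Init, Send, Hold, Store, Idle}; Z2 = {Init, Send, Hold, Store}; Z3 = {Send, Hold, Store}; Z4 = {Send, Store}; Z5 = {Store}; fixed.
Sat(EG (valid ∨ ¬done)) = {Store}
Sat(AX (EG (valid ∨ ¬done))) = {s : every successor in {Store}} = {Req, Store}
Store ∈ Sat(AX (EG (valid ∨ ¬done))) = {Req, Store}, so the formula holds at Store.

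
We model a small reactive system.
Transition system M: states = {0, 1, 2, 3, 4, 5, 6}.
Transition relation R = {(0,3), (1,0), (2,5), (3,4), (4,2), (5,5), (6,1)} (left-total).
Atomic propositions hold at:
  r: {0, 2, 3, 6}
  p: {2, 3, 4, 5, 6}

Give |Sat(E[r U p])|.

E[r U p]: least fixpoint, start Z0 = Sat(p) = {2, 3, 4, 5, 6}, add states in Sat(r) with some successor in Z. Z1 = {0, 2, 3, 4, 5, 6}; fixed.
Sat(E[r U p]) = {0, 2, 3, 4, 5, 6}
|Sat(E[r U p])| = |{0, 2, 3, 4, 5, 6}| = 6.

6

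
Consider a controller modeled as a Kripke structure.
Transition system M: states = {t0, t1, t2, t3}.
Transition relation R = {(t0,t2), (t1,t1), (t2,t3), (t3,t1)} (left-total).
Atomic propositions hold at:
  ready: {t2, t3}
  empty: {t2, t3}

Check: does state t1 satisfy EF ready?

EF ready: least fixpoint, start Z0 = {t2, t3}, add states with some successor in Z. Z1 = {t0, t2, t3}; fixed.
Sat(EF ready) = {t0, t2, t3}
t1 ∉ Sat(EF ready) = {t0, t2, t3}, so the formula does not hold at t1.

No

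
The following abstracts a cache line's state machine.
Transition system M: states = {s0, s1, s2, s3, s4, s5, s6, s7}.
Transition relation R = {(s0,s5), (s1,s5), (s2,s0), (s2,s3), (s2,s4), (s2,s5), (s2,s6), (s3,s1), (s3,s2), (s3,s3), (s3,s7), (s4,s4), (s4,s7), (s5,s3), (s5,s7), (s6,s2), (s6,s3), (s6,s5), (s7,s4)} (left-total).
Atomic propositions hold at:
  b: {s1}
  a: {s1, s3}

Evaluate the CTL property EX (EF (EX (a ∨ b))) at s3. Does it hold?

Yes

Sat(a ∨ b) = {s1, s3}
Sat(EX (a ∨ b)) = {s : some successor in {s1, s3}} = {s2, s3, s5, s6}
EF (EX (a ∨ b)): least fixpoint, start Z0 = {s2, s3, s5, s6}, add states with some successor in Z. Z1 = {s0, s1, s2, s3, s5, s6}; fixed.
Sat(EF (EX (a ∨ b))) = {s0, s1, s2, s3, s5, s6}
Sat(EX (EF (EX (a ∨ b)))) = {s : some successor in {s0, s1, s2, s3, s5, s6}} = {s0, s1, s2, s3, s5, s6}
s3 ∈ Sat(EX (EF (EX (a ∨ b)))) = {s0, s1, s2, s3, s5, s6}, so the formula holds at s3.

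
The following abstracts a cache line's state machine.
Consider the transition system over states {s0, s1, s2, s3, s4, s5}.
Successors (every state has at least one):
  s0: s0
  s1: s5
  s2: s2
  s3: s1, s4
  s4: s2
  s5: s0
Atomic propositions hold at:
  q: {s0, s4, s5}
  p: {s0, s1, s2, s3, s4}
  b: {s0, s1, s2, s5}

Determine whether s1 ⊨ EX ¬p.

Sat(¬p) = {s5}
Sat(EX ¬p) = {s : some successor in {s5}} = {s1}
s1 ∈ Sat(EX ¬p) = {s1}, so the formula holds at s1.

Yes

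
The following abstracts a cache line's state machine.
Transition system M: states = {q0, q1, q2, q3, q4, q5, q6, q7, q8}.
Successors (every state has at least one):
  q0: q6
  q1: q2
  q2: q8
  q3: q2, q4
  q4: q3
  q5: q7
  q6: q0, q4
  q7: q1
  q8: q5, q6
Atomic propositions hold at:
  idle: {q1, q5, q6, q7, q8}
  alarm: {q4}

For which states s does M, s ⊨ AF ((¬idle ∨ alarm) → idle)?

Sat(¬idle) = {q0, q2, q3, q4}
Sat(¬idle ∨ alarm) = {q0, q2, q3, q4}
Sat((¬idle ∨ alarm) → idle) = {q1, q5, q6, q7, q8}
AF ((¬idle ∨ alarm) → idle): least fixpoint, start Z0 = {q1, q5, q6, q7, q8}, add states with every successor in Z. Z1 = {q0, q1, q2, q5, q6, q7, q8}; fixed.
Sat(AF ((¬idle ∨ alarm) → idle)) = {q0, q1, q2, q5, q6, q7, q8}

{q0, q1, q2, q5, q6, q7, q8}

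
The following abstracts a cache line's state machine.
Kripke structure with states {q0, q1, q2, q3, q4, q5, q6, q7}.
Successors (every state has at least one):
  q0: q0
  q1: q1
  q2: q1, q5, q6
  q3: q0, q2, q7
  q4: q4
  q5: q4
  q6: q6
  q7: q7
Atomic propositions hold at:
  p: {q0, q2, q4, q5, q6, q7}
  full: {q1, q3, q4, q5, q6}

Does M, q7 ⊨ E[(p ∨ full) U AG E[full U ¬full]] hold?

Sat(p ∨ full) = {q0, q1, q2, q3, q4, q5, q6, q7}
Sat(¬full) = {q0, q2, q7}
E[full U ¬full]: least fixpoint, start Z0 = Sat(¬full) = {q0, q2, q7}, add states in Sat(full) with some successor in Z. Z1 = {q0, q2, q3, q7}; fixed.
Sat(E[full U ¬full]) = {q0, q2, q3, q7}
AG E[full U ¬full]: greatest fixpoint, start Z0 = {q0, q2, q3, q7}, keep only states in Sat with every successor in Z. Z1 = {q0, q3, q7}; Z2 = {q0, q7}; fixed.
Sat(AG E[full U ¬full]) = {q0, q7}
E[(p ∨ full) U AG E[full U ¬full]]: least fixpoint, start Z0 = Sat(AG E[full U ¬full]) = {q0, q7}, add states in Sat(p ∨ full) with some successor in Z. Z1 = {q0, q3, q7}; fixed.
Sat(E[(p ∨ full) U AG E[full U ¬full]]) = {q0, q3, q7}
q7 ∈ Sat(E[(p ∨ full) U AG E[full U ¬full]]) = {q0, q3, q7}, so the formula holds at q7.

Yes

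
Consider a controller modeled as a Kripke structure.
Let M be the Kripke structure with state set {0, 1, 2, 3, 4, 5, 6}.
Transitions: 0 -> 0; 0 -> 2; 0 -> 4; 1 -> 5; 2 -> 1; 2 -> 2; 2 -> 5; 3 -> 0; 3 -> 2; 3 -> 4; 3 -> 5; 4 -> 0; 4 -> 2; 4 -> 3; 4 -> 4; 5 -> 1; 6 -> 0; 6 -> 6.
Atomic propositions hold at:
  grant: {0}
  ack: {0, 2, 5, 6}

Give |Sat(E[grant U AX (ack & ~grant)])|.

Sat(~grant) = {1, 2, 3, 4, 5, 6}
Sat(ack & ~grant) = {2, 5, 6}
Sat(AX (ack & ~grant)) = {s : every successor in {2, 5, 6}} = {1}
E[grant U AX (ack & ~grant)]: least fixpoint, start Z0 = Sat(AX (ack & ~grant)) = {1}, add states in Sat(grant) with some successor in Z. Already a fixed point.
Sat(E[grant U AX (ack & ~grant)]) = {1}
|Sat(E[grant U AX (ack & ~grant)])| = |{1}| = 1.

1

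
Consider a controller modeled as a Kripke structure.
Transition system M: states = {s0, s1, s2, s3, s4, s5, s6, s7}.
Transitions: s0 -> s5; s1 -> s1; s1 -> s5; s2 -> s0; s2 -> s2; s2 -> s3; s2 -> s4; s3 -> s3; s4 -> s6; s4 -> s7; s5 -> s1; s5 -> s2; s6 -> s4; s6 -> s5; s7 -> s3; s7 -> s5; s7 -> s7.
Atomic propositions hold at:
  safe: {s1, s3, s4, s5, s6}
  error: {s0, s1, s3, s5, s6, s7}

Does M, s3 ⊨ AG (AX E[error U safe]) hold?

Yes

E[error U safe]: least fixpoint, start Z0 = Sat(safe) = {s1, s3, s4, s5, s6}, add states in Sat(error) with some successor in Z. Z1 = {s0, s1, s3, s4, s5, s6, s7}; fixed.
Sat(E[error U safe]) = {s0, s1, s3, s4, s5, s6, s7}
Sat(AX E[error U safe]) = {s : every successor in {s0, s1, s3, s4, s5, s6, s7}} = {s0, s1, s3, s4, s6, s7}
AG (AX E[error U safe]): greatest fixpoint, start Z0 = {s0, s1, s3, s4, s6, s7}, keep only states in Sat with every successor in Z. Z1 = {s3, s4}; Z2 = {s3}; fixed.
Sat(AG (AX E[error U safe])) = {s3}
s3 ∈ Sat(AG (AX E[error U safe])) = {s3}, so the formula holds at s3.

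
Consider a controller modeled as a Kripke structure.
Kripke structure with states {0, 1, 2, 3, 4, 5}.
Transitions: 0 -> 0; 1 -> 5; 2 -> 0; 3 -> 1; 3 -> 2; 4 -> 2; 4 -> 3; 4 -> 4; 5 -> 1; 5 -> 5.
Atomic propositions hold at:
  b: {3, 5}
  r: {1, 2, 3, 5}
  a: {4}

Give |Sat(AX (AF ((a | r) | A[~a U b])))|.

Sat(a | r) = {1, 2, 3, 4, 5}
Sat(~a) = {0, 1, 2, 3, 5}
A[~a U b]: least fixpoint, start Z0 = Sat(b) = {3, 5}, add states in Sat(~a) with every successor in Z. Z1 = {1, 3, 5}; fixed.
Sat(A[~a U b]) = {1, 3, 5}
Sat((a | r) | A[~a U b]) = {1, 2, 3, 4, 5}
AF ((a | r) | A[~a U b]): least fixpoint, start Z0 = {1, 2, 3, 4, 5}, add states with every successor in Z. Already a fixed point.
Sat(AF ((a | r) | A[~a U b])) = {1, 2, 3, 4, 5}
Sat(AX (AF ((a | r) | A[~a U b]))) = {s : every successor in {1, 2, 3, 4, 5}} = {1, 3, 4, 5}
|Sat(AX (AF ((a | r) | A[~a U b])))| = |{1, 3, 4, 5}| = 4.

4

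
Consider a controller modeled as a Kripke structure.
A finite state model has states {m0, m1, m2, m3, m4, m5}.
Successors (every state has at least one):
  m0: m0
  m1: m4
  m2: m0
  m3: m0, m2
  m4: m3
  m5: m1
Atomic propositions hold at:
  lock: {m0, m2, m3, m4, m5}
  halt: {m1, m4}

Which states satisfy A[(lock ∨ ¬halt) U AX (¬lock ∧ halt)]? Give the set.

{m5}

Sat(¬halt) = {m0, m2, m3, m5}
Sat(lock ∨ ¬halt) = {m0, m2, m3, m4, m5}
Sat(¬lock) = {m1}
Sat(¬lock ∧ halt) = {m1}
Sat(AX (¬lock ∧ halt)) = {s : every successor in {m1}} = {m5}
A[(lock ∨ ¬halt) U AX (¬lock ∧ halt)]: least fixpoint, start Z0 = Sat(AX (¬lock ∧ halt)) = {m5}, add states in Sat(lock ∨ ¬halt) with every successor in Z. Already a fixed point.
Sat(A[(lock ∨ ¬halt) U AX (¬lock ∧ halt)]) = {m5}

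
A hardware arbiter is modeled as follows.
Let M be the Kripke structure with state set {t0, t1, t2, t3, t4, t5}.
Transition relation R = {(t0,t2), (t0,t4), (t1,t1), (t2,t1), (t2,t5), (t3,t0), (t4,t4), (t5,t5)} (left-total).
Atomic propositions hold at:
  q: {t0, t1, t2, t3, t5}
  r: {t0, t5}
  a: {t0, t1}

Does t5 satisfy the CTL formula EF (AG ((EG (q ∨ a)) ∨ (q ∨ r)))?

Yes

Sat(q ∨ a) = {t0, t1, t2, t3, t5}
EG (q ∨ a): greatest fixpoint, start Z0 = {t0, t1, t2, t3, t5}, keep only states in Sat with some successor in Z. Already a fixed point.
Sat(EG (q ∨ a)) = {t0, t1, t2, t3, t5}
Sat(q ∨ r) = {t0, t1, t2, t3, t5}
Sat((EG (q ∨ a)) ∨ (q ∨ r)) = {t0, t1, t2, t3, t5}
AG ((EG (q ∨ a)) ∨ (q ∨ r)): greatest fixpoint, start Z0 = {t0, t1, t2, t3, t5}, keep only states in Sat with every successor in Z. Z1 = {t1, t2, t3, t5}; Z2 = {t1, t2, t5}; fixed.
Sat(AG ((EG (q ∨ a)) ∨ (q ∨ r))) = {t1, t2, t5}
EF (AG ((EG (q ∨ a)) ∨ (q ∨ r))): least fixpoint, start Z0 = {t1, t2, t5}, add states with some successor in Z. Z1 = {t0, t1, t2, t5}; Z2 = {t0, t1, t2, t3, t5}; fixed.
Sat(EF (AG ((EG (q ∨ a)) ∨ (q ∨ r)))) = {t0, t1, t2, t3, t5}
t5 ∈ Sat(EF (AG ((EG (q ∨ a)) ∨ (q ∨ r)))) = {t0, t1, t2, t3, t5}, so the formula holds at t5.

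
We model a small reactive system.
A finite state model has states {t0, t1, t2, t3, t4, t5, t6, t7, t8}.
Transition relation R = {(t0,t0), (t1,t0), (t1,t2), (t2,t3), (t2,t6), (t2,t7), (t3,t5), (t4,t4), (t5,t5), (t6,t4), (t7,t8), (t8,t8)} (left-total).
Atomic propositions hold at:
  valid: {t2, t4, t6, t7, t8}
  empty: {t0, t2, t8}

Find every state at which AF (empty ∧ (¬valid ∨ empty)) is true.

{t0, t1, t2, t7, t8}

Sat(¬valid) = {t0, t1, t3, t5}
Sat(¬valid ∨ empty) = {t0, t1, t2, t3, t5, t8}
Sat(empty ∧ (¬valid ∨ empty)) = {t0, t2, t8}
AF (empty ∧ (¬valid ∨ empty)): least fixpoint, start Z0 = {t0, t2, t8}, add states with every successor in Z. Z1 = {t0, t1, t2, t7, t8}; fixed.
Sat(AF (empty ∧ (¬valid ∨ empty))) = {t0, t1, t2, t7, t8}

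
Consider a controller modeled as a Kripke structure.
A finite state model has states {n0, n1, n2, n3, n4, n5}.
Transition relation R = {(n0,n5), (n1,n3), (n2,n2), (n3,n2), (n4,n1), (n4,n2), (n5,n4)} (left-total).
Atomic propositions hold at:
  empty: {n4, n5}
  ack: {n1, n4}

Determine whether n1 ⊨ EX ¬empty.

Yes

Sat(¬empty) = {n0, n1, n2, n3}
Sat(EX ¬empty) = {s : some successor in {n0, n1, n2, n3}} = {n1, n2, n3, n4}
n1 ∈ Sat(EX ¬empty) = {n1, n2, n3, n4}, so the formula holds at n1.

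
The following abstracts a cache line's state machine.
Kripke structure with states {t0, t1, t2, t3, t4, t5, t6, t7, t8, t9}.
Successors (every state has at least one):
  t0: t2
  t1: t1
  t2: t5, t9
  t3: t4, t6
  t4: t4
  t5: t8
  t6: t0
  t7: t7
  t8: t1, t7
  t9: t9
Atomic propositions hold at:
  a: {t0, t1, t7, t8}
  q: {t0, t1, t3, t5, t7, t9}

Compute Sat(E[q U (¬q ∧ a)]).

Sat(¬q) = {t2, t4, t6, t8}
Sat(¬q ∧ a) = {t8}
E[q U (¬q ∧ a)]: least fixpoint, start Z0 = Sat((¬q ∧ a)) = {t8}, add states in Sat(q) with some successor in Z. Z1 = {t5, t8}; fixed.
Sat(E[q U (¬q ∧ a)]) = {t5, t8}

{t5, t8}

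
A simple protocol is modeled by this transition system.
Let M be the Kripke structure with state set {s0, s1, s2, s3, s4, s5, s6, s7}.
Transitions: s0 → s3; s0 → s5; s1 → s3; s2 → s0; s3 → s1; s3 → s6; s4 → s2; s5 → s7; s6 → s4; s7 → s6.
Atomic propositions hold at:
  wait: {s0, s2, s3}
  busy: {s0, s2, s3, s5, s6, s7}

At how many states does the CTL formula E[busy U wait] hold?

E[busy U wait]: least fixpoint, start Z0 = Sat(wait) = {s0, s2, s3}, add states in Sat(busy) with some successor in Z. Already a fixed point.
Sat(E[busy U wait]) = {s0, s2, s3}
|Sat(E[busy U wait])| = |{s0, s2, s3}| = 3.

3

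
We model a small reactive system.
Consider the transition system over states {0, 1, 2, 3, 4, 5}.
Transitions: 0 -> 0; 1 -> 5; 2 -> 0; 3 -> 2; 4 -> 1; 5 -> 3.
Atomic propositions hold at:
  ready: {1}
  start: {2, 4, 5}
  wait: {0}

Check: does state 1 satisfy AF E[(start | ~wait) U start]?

Sat(~wait) = {1, 2, 3, 4, 5}
Sat(start | ~wait) = {1, 2, 3, 4, 5}
E[(start | ~wait) U start]: least fixpoint, start Z0 = Sat(start) = {2, 4, 5}, add states in Sat(start | ~wait) with some successor in Z. Z1 = {1, 2, 3, 4, 5}; fixed.
Sat(E[(start | ~wait) U start]) = {1, 2, 3, 4, 5}
AF E[(start | ~wait) U start]: least fixpoint, start Z0 = {1, 2, 3, 4, 5}, add states with every successor in Z. Already a fixed point.
Sat(AF E[(start | ~wait) U start]) = {1, 2, 3, 4, 5}
1 ∈ Sat(AF E[(start | ~wait) U start]) = {1, 2, 3, 4, 5}, so the formula holds at 1.

Yes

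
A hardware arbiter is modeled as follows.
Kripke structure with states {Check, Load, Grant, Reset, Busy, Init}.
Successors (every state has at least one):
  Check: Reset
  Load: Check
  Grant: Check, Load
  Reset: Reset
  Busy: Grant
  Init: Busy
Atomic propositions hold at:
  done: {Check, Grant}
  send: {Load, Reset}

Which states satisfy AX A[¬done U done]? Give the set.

{Load, Grant, Busy, Init}

Sat(¬done) = {Load, Reset, Busy, Init}
A[¬done U done]: least fixpoint, start Z0 = Sat(done) = {Check, Grant}, add states in Sat(¬done) with every successor in Z. Z1 = {Check, Load, Grant, Busy}; Z2 = {Check, Load, Grant, Busy, Init}; fixed.
Sat(A[¬done U done]) = {Check, Load, Grant, Busy, Init}
Sat(AX A[¬done U done]) = {s : every successor in {Check, Load, Grant, Busy, Init}} = {Load, Grant, Busy, Init}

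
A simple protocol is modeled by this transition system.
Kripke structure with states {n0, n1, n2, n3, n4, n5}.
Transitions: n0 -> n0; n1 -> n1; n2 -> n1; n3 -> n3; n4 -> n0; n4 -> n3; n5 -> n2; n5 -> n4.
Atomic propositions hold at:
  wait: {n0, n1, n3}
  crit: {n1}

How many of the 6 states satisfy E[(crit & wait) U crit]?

Sat(crit & wait) = {n1}
E[(crit & wait) U crit]: least fixpoint, start Z0 = Sat(crit) = {n1}, add states in Sat(crit & wait) with some successor in Z. Already a fixed point.
Sat(E[(crit & wait) U crit]) = {n1}
|Sat(E[(crit & wait) U crit])| = |{n1}| = 1.

1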